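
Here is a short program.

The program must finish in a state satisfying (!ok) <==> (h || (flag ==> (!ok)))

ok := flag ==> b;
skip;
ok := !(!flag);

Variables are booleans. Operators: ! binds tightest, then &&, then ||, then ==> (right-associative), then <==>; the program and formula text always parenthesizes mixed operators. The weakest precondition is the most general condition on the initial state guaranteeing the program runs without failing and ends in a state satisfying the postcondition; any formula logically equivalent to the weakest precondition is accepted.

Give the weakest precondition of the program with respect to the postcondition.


Working backward. After the program, (!ok) <==> (h || (flag ==> (!ok))) must hold.
Before ok := !(!flag): (!flag) <==> (h || (flag ==> (!flag)))
Before skip: (!flag) <==> (h || (flag ==> (!flag)))
Before ok := flag ==> b: (!flag) <==> (h || (flag ==> (!flag)))
Answer: WP = (!flag) <==> (h || (flag ==> (!flag)))


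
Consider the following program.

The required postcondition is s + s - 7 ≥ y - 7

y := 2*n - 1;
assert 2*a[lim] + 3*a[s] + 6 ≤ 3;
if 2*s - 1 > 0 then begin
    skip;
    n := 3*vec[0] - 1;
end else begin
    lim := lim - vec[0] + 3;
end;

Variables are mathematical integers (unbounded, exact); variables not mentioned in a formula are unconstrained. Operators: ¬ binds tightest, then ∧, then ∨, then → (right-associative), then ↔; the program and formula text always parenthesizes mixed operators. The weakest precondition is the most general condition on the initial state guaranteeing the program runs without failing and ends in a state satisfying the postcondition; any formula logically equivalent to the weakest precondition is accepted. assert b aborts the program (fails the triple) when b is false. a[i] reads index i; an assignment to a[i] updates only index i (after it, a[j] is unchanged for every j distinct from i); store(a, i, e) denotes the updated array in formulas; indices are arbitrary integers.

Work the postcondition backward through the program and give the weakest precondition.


Working backward. After the program, the postcondition s + s - 7 ≥ y - 7 must hold; in canonical form it is 2*s ≥ y.
Then branch requires 2*s ≥ y; else branch requires 2*s ≥ y.
Before the if: (2*s > 1 → 2*s ≥ y) ∧ ((¬(2*s > 1)) → 2*s ≥ y)
Before assert 2*a[lim] + 3*a[s] + 6 ≤ 3: 2*a[lim] + 3*a[s] ≤ -3 ∧ (2*s > 1 → 2*s ≥ y) ∧ ((¬(2*s > 1)) → 2*s ≥ y)
Before y := 2*n - 1: 2*a[lim] + 3*a[s] ≤ -3 ∧ (2*s > 1 → 2*s ≥ 2*n - 1) ∧ ((¬(2*s > 1)) → 2*s ≥ 2*n - 1)
Answer: WP = 2*a[lim] + 3*a[s] ≤ -3 ∧ (2*s > 1 → 2*s ≥ 2*n - 1) ∧ ((¬(2*s > 1)) → 2*s ≥ 2*n - 1)


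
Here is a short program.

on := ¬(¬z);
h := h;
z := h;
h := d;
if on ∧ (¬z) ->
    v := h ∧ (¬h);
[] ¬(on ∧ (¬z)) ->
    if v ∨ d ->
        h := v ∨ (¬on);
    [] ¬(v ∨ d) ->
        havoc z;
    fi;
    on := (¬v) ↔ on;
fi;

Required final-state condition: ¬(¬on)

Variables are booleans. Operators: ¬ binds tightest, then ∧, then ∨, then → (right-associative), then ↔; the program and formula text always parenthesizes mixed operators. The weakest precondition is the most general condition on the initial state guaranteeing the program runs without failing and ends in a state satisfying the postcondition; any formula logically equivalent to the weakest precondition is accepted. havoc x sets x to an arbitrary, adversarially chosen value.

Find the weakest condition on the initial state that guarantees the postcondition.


Working backward. After the program, the postcondition ¬(¬on) must hold; in canonical form it is on.
Then branch requires on; else branch requires ((v ∨ d) → ((¬v) ↔ on)) ∧ ((¬(v ∨ d)) → ((¬v) ↔ on)).
Before the if: ((on ∧ (¬z)) → on) ∧ ((¬(on ∧ (¬z))) → (((v ∨ d) → ((¬v) ↔ on)) ∧ ((¬(v ∨ d)) → ((¬v) ↔ on))))
Before h := d: ((on ∧ (¬z)) → on) ∧ ((¬(on ∧ (¬z))) → (((v ∨ d) → ((¬v) ↔ on)) ∧ ((¬(v ∨ d)) → ((¬v) ↔ on))))
Before z := h: ((on ∧ (¬h)) → on) ∧ ((¬(on ∧ (¬h))) → (((v ∨ d) → ((¬v) ↔ on)) ∧ ((¬(v ∨ d)) → ((¬v) ↔ on))))
Before h := h: ((on ∧ (¬h)) → on) ∧ ((¬(on ∧ (¬h))) → (((v ∨ d) → ((¬v) ↔ on)) ∧ ((¬(v ∨ d)) → ((¬v) ↔ on))))
Before on := ¬(¬z): ((z ∧ (¬h)) → z) ∧ ((¬(z ∧ (¬h))) → (((v ∨ d) → ((¬v) ↔ z)) ∧ ((¬(v ∨ d)) → ((¬v) ↔ z))))
Answer: WP = ((z ∧ (¬h)) → z) ∧ ((¬(z ∧ (¬h))) → (((v ∨ d) → ((¬v) ↔ z)) ∧ ((¬(v ∨ d)) → ((¬v) ↔ z))))


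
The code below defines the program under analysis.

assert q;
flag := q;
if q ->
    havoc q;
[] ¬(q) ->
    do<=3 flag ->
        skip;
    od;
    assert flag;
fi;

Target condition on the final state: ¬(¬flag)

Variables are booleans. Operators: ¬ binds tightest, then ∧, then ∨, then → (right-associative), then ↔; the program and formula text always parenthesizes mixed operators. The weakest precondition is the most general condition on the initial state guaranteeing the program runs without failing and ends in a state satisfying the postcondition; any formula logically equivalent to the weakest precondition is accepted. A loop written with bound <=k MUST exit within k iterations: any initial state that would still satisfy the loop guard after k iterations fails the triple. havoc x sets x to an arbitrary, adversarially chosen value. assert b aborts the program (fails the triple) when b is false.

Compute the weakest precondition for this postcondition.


Working backward. After the program, the postcondition ¬(¬flag) must hold; in canonical form it is flag.
Then branch requires flag; else branch requires (flag → ((flag → ((¬flag) ∧ ((¬flag) → flag))) ∧ ((¬flag) → flag))) ∧ ((¬flag) → flag).
Before the if: (q → flag) ∧ ((¬q) → ((flag → ((flag → ((¬flag) ∧ ((¬flag) → flag))) ∧ ((¬flag) → flag))) ∧ ((¬flag) → flag)))
Before flag := q: (¬q) → ((q → ((q → ((¬q) ∧ ((¬q) → q))) ∧ ((¬q) → q))) ∧ ((¬q) → q))
Before assert q: q ∧ ((¬q) → ((q → ((q → ((¬q) ∧ ((¬q) → q))) ∧ ((¬q) → q))) ∧ ((¬q) → q)))
Answer: WP = q ∧ ((¬q) → ((q → ((q → ((¬q) ∧ ((¬q) → q))) ∧ ((¬q) → q))) ∧ ((¬q) → q)))


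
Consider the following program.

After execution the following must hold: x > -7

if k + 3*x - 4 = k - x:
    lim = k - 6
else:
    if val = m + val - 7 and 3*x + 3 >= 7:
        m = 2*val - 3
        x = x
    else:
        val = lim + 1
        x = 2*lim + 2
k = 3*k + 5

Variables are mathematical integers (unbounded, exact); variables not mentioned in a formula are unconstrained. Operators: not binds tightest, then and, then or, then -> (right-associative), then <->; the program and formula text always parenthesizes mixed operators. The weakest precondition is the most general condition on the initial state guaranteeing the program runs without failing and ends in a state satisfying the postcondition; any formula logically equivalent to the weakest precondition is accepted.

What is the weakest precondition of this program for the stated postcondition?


Working backward. After the program, x > -7 must hold.
Before k := 3*k + 5: x > -7
Then branch requires x > -7; else branch requires ((m = 7 and 3*x >= 4) -> x > -7) and ((not (m = 7 and 3*x >= 4)) -> 2*lim > -9).
Before the if: (4*x = 4 -> x > -7) and ((not (4*x = 4)) -> (((m = 7 and 3*x >= 4) -> x > -7) and ((not (m = 7 and 3*x >= 4)) -> 2*lim > -9)))
Answer: WP = (4*x = 4 -> x > -7) and ((not (4*x = 4)) -> (((m = 7 and 3*x >= 4) -> x > -7) and ((not (m = 7 and 3*x >= 4)) -> 2*lim > -9)))


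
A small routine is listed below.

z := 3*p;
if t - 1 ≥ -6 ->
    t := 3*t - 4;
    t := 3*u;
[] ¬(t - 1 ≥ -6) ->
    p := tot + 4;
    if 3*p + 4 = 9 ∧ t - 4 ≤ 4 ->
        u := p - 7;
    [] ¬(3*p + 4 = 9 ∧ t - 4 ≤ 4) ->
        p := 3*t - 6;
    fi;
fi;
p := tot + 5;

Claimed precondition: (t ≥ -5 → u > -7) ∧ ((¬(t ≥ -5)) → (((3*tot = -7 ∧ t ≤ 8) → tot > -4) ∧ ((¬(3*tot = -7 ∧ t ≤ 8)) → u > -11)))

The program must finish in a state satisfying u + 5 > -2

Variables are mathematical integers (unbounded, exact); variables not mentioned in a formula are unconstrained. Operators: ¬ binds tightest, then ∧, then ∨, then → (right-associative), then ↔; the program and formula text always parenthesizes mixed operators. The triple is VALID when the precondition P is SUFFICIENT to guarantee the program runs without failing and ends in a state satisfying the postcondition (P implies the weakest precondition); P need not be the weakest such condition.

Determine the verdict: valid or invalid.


Working backward. After the program, the postcondition u + 5 > -2 must hold; in canonical form it is u > -7.
Before p := tot + 5: u > -7
Then branch requires u > -7; else branch requires ((3*tot = -7 ∧ t ≤ 8) → tot > -4) ∧ ((¬(3*tot = -7 ∧ t ≤ 8)) → u > -7).
Before the if: (t ≥ -5 → u > -7) ∧ ((¬(t ≥ -5)) → (((3*tot = -7 ∧ t ≤ 8) → tot > -4) ∧ ((¬(3*tot = -7 ∧ t ≤ 8)) → u > -7)))
Before z := 3*p: (t ≥ -5 → u > -7) ∧ ((¬(t ≥ -5)) → (((3*tot = -7 ∧ t ≤ 8) → tot > -4) ∧ ((¬(3*tot = -7 ∧ t ≤ 8)) → u > -7)))
The weakest precondition is (t ≥ -5 → u > -7) ∧ ((¬(t ≥ -5)) → (((3*tot = -7 ∧ t ≤ 8) → tot > -4) ∧ ((¬(3*tot = -7 ∧ t ≤ 8)) → u > -7))).
Check whether (t ≥ -5 → u > -7) ∧ ((¬(t ≥ -5)) → (((3*tot = -7 ∧ t ≤ 8) → tot > -4) ∧ ((¬(3*tot = -7 ∧ t ≤ 8)) → u > -11))) implies it.
Countermodel: at the initial state t = -6, tot = 0, u = -10, the precondition holds but the weakest precondition fails.
Answer: invalid


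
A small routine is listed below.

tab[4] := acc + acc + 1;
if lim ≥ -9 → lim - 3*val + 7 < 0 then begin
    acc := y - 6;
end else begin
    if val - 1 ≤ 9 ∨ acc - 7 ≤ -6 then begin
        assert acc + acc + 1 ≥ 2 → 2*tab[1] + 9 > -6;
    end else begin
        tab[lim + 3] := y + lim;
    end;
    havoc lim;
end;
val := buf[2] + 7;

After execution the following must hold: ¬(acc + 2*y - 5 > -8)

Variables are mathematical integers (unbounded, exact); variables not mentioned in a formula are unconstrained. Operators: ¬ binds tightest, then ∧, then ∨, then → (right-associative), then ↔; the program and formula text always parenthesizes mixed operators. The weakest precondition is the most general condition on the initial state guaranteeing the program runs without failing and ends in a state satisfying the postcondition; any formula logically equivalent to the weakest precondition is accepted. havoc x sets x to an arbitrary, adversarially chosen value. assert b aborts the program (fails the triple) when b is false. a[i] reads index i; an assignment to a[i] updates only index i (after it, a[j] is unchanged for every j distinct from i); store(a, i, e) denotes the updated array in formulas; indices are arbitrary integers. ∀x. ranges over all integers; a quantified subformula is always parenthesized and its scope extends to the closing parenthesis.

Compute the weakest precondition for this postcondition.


Working backward. After the program, the postcondition ¬(acc + 2*y - 5 > -8) must hold; in canonical form it is ¬(acc + 2*y > -3).
Before val := buf[2] + 7: ¬(acc + 2*y > -3)
Then branch requires ¬(3*y > 3); else branch requires ((val ≤ 10 ∨ acc ≤ 1) → ((2*acc ≥ 1 → 2*tab[1] > -15) ∧ (¬(acc + 2*y > -3)))) ∧ ((¬(val ≤ 10 ∨ acc ≤ 1)) → (¬(acc + 2*y > -3))).
Before the if: ((lim ≥ -9 → lim < 3*val - 7) → (¬(3*y > 3))) ∧ ((¬(lim ≥ -9 → lim < 3*val - 7)) → (((val ≤ 10 ∨ acc ≤ 1) → ((2*acc ≥ 1 → 2*tab[1] > -15) ∧ (¬(acc + 2*y > -3)))) ∧ ((¬(val ≤ 10 ∨ acc ≤ 1)) → (¬(acc + 2*y > -3)))))
Before tab[4] := acc + acc + 1: ((lim ≥ -9 → lim < 3*val - 7) → (¬(3*y > 3))) ∧ ((¬(lim ≥ -9 → lim < 3*val - 7)) → (((val ≤ 10 ∨ acc ≤ 1) → ((2*acc ≥ 1 → 2*tab[1] > -15) ∧ (¬(acc + 2*y > -3)))) ∧ ((¬(val ≤ 10 ∨ acc ≤ 1)) → (¬(acc + 2*y > -3)))))
Answer: WP = ((lim ≥ -9 → lim < 3*val - 7) → (¬(3*y > 3))) ∧ ((¬(lim ≥ -9 → lim < 3*val - 7)) → (((val ≤ 10 ∨ acc ≤ 1) → ((2*acc ≥ 1 → 2*tab[1] > -15) ∧ (¬(acc + 2*y > -3)))) ∧ ((¬(val ≤ 10 ∨ acc ≤ 1)) → (¬(acc + 2*y > -3)))))


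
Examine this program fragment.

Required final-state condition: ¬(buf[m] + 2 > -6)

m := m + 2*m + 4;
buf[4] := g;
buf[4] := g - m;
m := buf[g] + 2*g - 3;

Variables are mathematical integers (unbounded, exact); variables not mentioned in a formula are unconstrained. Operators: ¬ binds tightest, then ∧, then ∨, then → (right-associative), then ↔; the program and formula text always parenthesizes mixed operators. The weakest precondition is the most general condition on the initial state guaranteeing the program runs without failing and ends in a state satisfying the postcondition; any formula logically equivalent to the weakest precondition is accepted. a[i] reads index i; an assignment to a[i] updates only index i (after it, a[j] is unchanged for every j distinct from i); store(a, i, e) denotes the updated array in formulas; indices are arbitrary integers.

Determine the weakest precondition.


Working backward. After the program, the postcondition ¬(buf[m] + 2 > -6) must hold; in canonical form it is ¬(buf[m] > -8).
Before m := buf[g] + 2*g - 3: ¬(buf[buf[g] + 2*g - 3] > -8)
Before buf[4] := g - m: ¬(store(buf, 4, g - m)[store(buf, 4, g - m)[g] + 2*g - 3] > -8)
Before buf[4] := g: ¬(store(store(buf, 4, g), 4, g - m)[store(store(buf, 4, g), 4, g - m)[g] + 2*g - 3] > -8)
Before m := m + 2*m + 4: ¬(store(store(buf, 4, g), 4, g - 3*m - 4)[store(store(buf, 4, g), 4, g - 3*m - 4)[g] + 2*g - 3] > -8)
Answer: WP = ¬(store(store(buf, 4, g), 4, g - 3*m - 4)[store(store(buf, 4, g), 4, g - 3*m - 4)[g] + 2*g - 3] > -8)


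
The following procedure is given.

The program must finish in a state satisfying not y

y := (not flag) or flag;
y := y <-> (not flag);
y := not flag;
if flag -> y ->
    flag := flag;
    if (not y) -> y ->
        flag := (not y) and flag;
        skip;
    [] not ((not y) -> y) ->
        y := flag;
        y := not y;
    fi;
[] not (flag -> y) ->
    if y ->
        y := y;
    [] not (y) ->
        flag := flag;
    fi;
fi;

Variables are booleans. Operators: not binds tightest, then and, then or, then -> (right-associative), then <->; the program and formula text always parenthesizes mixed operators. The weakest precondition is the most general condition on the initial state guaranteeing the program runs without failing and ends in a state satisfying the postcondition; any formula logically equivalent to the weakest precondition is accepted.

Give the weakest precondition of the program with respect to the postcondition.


Working backward. After the program, not y must hold.
Then branch requires (((not y) -> y) -> (not y)) and ((not ((not y) -> y)) -> flag); else branch requires y -> (not y).
Before the if: ((flag -> y) -> ((((not y) -> y) -> (not y)) and ((not ((not y) -> y)) -> flag))) and ((not (flag -> y)) -> (y -> (not y)))
Before y := not flag: ((flag -> (not flag)) -> (((flag -> (not flag)) -> flag) and ((not (flag -> (not flag))) -> flag))) and ((not (flag -> (not flag))) -> ((not flag) -> flag))
Before y := y <-> (not flag): ((flag -> (not flag)) -> (((flag -> (not flag)) -> flag) and ((not (flag -> (not flag))) -> flag))) and ((not (flag -> (not flag))) -> ((not flag) -> flag))
Before y := (not flag) or flag: ((flag -> (not flag)) -> (((flag -> (not flag)) -> flag) and ((not (flag -> (not flag))) -> flag))) and ((not (flag -> (not flag))) -> ((not flag) -> flag))
Answer: WP = ((flag -> (not flag)) -> (((flag -> (not flag)) -> flag) and ((not (flag -> (not flag))) -> flag))) and ((not (flag -> (not flag))) -> ((not flag) -> flag))


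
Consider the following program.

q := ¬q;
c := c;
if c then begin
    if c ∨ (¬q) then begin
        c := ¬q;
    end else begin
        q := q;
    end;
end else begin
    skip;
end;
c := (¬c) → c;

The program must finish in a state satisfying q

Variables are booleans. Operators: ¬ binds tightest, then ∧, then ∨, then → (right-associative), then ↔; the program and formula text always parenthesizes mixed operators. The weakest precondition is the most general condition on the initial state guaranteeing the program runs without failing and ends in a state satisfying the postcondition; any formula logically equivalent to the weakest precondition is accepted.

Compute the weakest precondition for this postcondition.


Working backward. After the program, q must hold.
Before c := (¬c) → c: q
Then branch requires ((c ∨ (¬q)) → q) ∧ ((¬(c ∨ (¬q))) → q); else branch requires q.
Before the if: (c → (((c ∨ (¬q)) → q) ∧ ((¬(c ∨ (¬q))) → q))) ∧ ((¬c) → q)
Before c := c: (c → (((c ∨ (¬q)) → q) ∧ ((¬(c ∨ (¬q))) → q))) ∧ ((¬c) → q)
Before q := ¬q: (c → (((c ∨ q) → (¬q)) ∧ ((¬(c ∨ q)) → (¬q)))) ∧ ((¬c) → (¬q))
Answer: WP = (c → (((c ∨ q) → (¬q)) ∧ ((¬(c ∨ q)) → (¬q)))) ∧ ((¬c) → (¬q))


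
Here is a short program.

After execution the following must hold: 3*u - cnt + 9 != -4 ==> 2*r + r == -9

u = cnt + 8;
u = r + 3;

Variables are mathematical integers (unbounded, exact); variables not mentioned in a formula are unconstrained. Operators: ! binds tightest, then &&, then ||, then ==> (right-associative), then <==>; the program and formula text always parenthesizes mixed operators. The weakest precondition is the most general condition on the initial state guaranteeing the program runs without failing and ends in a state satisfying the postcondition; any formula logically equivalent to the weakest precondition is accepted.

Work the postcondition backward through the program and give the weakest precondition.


Working backward. After the program, the postcondition 3*u - cnt + 9 != -4 ==> 2*r + r == -9 must hold; in canonical form it is 3*u != cnt - 13 ==> 3*r == -9.
Before u := r + 3: 3*r != cnt - 22 ==> 3*r == -9
Before u := cnt + 8: 3*r != cnt - 22 ==> 3*r == -9
Answer: WP = 3*r != cnt - 22 ==> 3*r == -9


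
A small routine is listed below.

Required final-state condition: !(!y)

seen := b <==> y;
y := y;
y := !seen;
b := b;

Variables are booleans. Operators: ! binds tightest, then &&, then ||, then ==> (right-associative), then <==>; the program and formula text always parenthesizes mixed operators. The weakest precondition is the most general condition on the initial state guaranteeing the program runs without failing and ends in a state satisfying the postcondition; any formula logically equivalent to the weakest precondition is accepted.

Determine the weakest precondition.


Working backward. After the program, the postcondition !(!y) must hold; in canonical form it is y.
Before b := b: y
Before y := !seen: !seen
Before y := y: !seen
Before seen := b <==> y: !(b <==> y)
Answer: WP = !(b <==> y)


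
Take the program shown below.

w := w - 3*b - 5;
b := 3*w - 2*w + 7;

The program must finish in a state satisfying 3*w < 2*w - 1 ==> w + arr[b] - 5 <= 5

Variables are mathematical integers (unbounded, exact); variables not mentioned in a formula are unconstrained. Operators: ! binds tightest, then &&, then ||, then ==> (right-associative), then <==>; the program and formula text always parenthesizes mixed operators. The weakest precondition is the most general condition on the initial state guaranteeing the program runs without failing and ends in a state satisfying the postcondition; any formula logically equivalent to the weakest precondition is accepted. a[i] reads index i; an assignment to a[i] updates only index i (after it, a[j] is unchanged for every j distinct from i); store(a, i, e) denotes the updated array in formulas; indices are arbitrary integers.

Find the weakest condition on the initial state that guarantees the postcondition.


Working backward. After the program, the postcondition 3*w < 2*w - 1 ==> w + arr[b] - 5 <= 5 must hold; in canonical form it is w < -1 ==> arr[b] + w <= 10.
Before b := 3*w - 2*w + 7: w < -1 ==> arr[w + 7] + w <= 10
Before w := w - 3*b - 5: w < 3*b + 4 ==> arr[-3*b + w + 2] + w <= 3*b + 15
Answer: WP = w < 3*b + 4 ==> arr[-3*b + w + 2] + w <= 3*b + 15


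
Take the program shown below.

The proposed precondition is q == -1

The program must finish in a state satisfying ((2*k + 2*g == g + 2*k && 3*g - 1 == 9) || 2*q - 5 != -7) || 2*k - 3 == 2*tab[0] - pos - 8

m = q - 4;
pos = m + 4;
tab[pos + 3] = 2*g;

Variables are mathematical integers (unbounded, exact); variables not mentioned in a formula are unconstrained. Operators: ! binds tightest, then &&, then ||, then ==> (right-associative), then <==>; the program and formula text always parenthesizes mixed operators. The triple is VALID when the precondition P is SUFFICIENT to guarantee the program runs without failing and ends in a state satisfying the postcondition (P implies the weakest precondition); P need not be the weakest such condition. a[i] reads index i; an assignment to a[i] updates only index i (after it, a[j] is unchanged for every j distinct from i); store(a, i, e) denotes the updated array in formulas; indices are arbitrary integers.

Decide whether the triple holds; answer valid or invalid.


Working backward. After the program, the postcondition ((2*k + 2*g == g + 2*k && 3*g - 1 == 9) || 2*q - 5 != -7) || 2*k - 3 == 2*tab[0] - pos - 8 must hold; in canonical form it is (g == 0 && 3*g == 10) || 2*q != -2 || 2*k + pos == 2*tab[0] - 5.
Before tab[pos + 3] := 2*g: (g == 0 && 3*g == 10) || 2*q != -2 || 2*k + pos == 2*store(tab, pos + 3, 2*g)[0] - 5
Before pos := m + 4: (g == 0 && 3*g == 10) || 2*q != -2 || 2*k + m == 2*store(tab, m + 7, 2*g)[0] - 9
Before m := q - 4: (g == 0 && 3*g == 10) || 2*q != -2 || 2*k + q == 2*store(tab, q + 3, 2*g)[0] - 5
The weakest precondition is (g == 0 && 3*g == 10) || 2*q != -2 || 2*k + q == 2*store(tab, q + 3, 2*g)[0] - 5.
Check whether q == -1 implies it.
Countermodel: at the initial state g = 0, k = 0, q = -1, tab = {[0] = 0, [2] = 0, elsewhere 0}, the precondition holds but the weakest precondition fails.
Answer: invalid


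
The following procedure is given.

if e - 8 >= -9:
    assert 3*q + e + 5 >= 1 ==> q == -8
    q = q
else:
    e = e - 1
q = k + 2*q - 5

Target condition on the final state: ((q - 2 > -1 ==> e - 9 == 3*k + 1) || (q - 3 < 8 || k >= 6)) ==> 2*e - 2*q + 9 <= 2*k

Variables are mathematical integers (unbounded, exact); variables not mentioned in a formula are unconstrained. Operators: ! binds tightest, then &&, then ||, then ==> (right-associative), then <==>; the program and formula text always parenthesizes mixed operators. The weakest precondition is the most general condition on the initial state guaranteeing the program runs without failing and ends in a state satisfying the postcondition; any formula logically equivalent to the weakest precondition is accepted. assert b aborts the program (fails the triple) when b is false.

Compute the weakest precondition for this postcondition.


Working backward. After the program, the postcondition ((q - 2 > -1 ==> e - 9 == 3*k + 1) || (q - 3 < 8 || k >= 6)) ==> 2*e - 2*q + 9 <= 2*k must hold; in canonical form it is ((q > 1 ==> e == 3*k + 10) || q < 11 || k >= 6) ==> 2*e <= 2*k + 2*q - 9.
Before q := k + 2*q - 5: ((k + 2*q > 6 ==> e == 3*k + 10) || k + 2*q < 16 || k >= 6) ==> 2*e <= 4*k + 4*q - 19
Then branch requires (e + 3*q >= -4 ==> q == -8) && (((k + 2*q > 6 ==> e == 3*k + 10) || k + 2*q < 16 || k >= 6) ==> 2*e <= 4*k + 4*q - 19); else branch requires ((k + 2*q > 6 ==> e == 3*k + 11) || k + 2*q < 16 || k >= 6) ==> 2*e <= 4*k + 4*q - 17.
Before the if: (e >= -1 ==> ((e + 3*q >= -4 ==> q == -8) && (((k + 2*q > 6 ==> e == 3*k + 10) || k + 2*q < 16 || k >= 6) ==> 2*e <= 4*k + 4*q - 19))) && ((!(e >= -1)) ==> (((k + 2*q > 6 ==> e == 3*k + 11) || k + 2*q < 16 || k >= 6) ==> 2*e <= 4*k + 4*q - 17))
Answer: WP = (e >= -1 ==> ((e + 3*q >= -4 ==> q == -8) && (((k + 2*q > 6 ==> e == 3*k + 10) || k + 2*q < 16 || k >= 6) ==> 2*e <= 4*k + 4*q - 19))) && ((!(e >= -1)) ==> (((k + 2*q > 6 ==> e == 3*k + 11) || k + 2*q < 16 || k >= 6) ==> 2*e <= 4*k + 4*q - 17))


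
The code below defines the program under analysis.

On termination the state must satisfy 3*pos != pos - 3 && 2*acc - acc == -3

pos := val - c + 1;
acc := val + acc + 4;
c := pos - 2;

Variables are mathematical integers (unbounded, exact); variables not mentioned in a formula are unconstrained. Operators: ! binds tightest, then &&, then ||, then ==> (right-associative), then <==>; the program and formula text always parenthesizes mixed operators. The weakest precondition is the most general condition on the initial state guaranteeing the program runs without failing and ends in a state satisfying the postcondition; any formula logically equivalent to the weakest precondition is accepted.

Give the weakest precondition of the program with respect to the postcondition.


Working backward. After the program, the postcondition 3*pos != pos - 3 && 2*acc - acc == -3 must hold; in canonical form it is 2*pos != -3 && acc == -3.
Before c := pos - 2: 2*pos != -3 && acc == -3
Before acc := val + acc + 4: 2*pos != -3 && acc + val == -7
Before pos := val - c + 1: 2*val != 2*c - 5 && acc + val == -7
Answer: WP = 2*val != 2*c - 5 && acc + val == -7


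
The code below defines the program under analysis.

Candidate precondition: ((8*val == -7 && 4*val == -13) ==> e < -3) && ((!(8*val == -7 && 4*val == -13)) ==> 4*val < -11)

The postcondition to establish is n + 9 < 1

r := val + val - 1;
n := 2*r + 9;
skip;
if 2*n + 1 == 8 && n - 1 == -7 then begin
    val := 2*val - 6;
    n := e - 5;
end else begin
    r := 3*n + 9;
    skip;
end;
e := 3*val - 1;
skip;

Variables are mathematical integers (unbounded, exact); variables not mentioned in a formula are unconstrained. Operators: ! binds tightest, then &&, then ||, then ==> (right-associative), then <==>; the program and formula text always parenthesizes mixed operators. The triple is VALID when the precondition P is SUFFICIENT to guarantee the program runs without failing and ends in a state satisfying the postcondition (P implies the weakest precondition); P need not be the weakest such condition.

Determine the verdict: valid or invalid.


Working backward. After the program, the postcondition n + 9 < 1 must hold; in canonical form it is n < -8.
Before skip: n < -8
Before e := 3*val - 1: n < -8
Then branch requires e < -3; else branch requires n < -8.
Before the if: ((2*n == 7 && n == -6) ==> e < -3) && ((!(2*n == 7 && n == -6)) ==> n < -8)
Before skip: ((2*n == 7 && n == -6) ==> e < -3) && ((!(2*n == 7 && n == -6)) ==> n < -8)
Before n := 2*r + 9: ((4*r == -11 && 2*r == -15) ==> e < -3) && ((!(4*r == -11 && 2*r == -15)) ==> 2*r < -17)
Before r := val + val - 1: ((8*val == -7 && 4*val == -13) ==> e < -3) && ((!(8*val == -7 && 4*val == -13)) ==> 4*val < -15)
The weakest precondition is ((8*val == -7 && 4*val == -13) ==> e < -3) && ((!(8*val == -7 && 4*val == -13)) ==> 4*val < -15).
Check whether ((8*val == -7 && 4*val == -13) ==> e < -3) && ((!(8*val == -7 && 4*val == -13)) ==> 4*val < -11) implies it.
Countermodel: at the initial state e = 0, val = -3, the precondition holds but the weakest precondition fails.
Answer: invalid


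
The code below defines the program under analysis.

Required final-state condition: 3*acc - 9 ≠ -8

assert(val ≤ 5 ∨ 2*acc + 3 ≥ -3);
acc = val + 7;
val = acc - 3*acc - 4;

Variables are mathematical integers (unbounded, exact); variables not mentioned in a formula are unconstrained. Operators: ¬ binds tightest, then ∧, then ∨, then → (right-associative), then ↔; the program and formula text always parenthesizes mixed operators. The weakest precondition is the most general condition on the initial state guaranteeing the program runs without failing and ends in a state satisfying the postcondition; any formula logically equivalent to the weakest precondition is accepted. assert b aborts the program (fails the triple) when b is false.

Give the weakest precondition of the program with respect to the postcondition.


Working backward. After the program, the postcondition 3*acc - 9 ≠ -8 must hold; in canonical form it is 3*acc ≠ 1.
Before val := acc - 3*acc - 4: 3*acc ≠ 1
Before acc := val + 7: 3*val ≠ -20
Before assert val ≤ 5 ∨ 2*acc + 3 ≥ -3: (val ≤ 5 ∨ 2*acc ≥ -6) ∧ 3*val ≠ -20
Answer: WP = (val ≤ 5 ∨ 2*acc ≥ -6) ∧ 3*val ≠ -20


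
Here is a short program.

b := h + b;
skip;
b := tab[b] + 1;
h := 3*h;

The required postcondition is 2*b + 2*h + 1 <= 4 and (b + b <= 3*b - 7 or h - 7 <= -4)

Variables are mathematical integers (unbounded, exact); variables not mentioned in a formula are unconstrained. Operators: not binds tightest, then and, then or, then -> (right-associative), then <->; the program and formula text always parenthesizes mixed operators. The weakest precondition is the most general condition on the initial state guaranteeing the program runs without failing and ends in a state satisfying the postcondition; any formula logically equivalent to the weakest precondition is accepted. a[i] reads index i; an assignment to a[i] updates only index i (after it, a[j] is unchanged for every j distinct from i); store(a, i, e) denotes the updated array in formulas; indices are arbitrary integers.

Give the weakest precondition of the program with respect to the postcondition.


Working backward. After the program, the postcondition 2*b + 2*h + 1 <= 4 and (b + b <= 3*b - 7 or h - 7 <= -4) must hold; in canonical form it is 2*b + 2*h <= 3 and (b >= 7 or h <= 3).
Before h := 3*h: 2*b + 6*h <= 3 and (b >= 7 or 3*h <= 3)
Before b := tab[b] + 1: 2*tab[b] + 6*h <= 1 and (tab[b] >= 6 or 3*h <= 3)
Before skip: 2*tab[b] + 6*h <= 1 and (tab[b] >= 6 or 3*h <= 3)
Before b := h + b: 2*tab[b + h] + 6*h <= 1 and (tab[b + h] >= 6 or 3*h <= 3)
Answer: WP = 2*tab[b + h] + 6*h <= 1 and (tab[b + h] >= 6 or 3*h <= 3)


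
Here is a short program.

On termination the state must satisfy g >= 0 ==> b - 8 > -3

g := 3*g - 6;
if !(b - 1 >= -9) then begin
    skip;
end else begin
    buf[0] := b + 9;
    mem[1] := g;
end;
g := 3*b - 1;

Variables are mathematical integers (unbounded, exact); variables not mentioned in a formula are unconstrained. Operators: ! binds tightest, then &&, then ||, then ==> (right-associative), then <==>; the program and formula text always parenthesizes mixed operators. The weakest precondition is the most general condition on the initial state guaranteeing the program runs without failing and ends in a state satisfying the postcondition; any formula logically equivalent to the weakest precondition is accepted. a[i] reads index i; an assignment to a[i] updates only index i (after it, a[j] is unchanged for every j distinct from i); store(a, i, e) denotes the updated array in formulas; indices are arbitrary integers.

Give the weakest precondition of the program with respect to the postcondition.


Working backward. After the program, the postcondition g >= 0 ==> b - 8 > -3 must hold; in canonical form it is g >= 0 ==> b > 5.
Before g := 3*b - 1: 3*b >= 1 ==> b > 5
Then branch requires 3*b >= 1 ==> b > 5; else branch requires 3*b >= 1 ==> b > 5.
Before the if: ((!(b >= -8)) ==> (3*b >= 1 ==> b > 5)) && (b >= -8 ==> (3*b >= 1 ==> b > 5))
Before g := 3*g - 6: ((!(b >= -8)) ==> (3*b >= 1 ==> b > 5)) && (b >= -8 ==> (3*b >= 1 ==> b > 5))
Answer: WP = ((!(b >= -8)) ==> (3*b >= 1 ==> b > 5)) && (b >= -8 ==> (3*b >= 1 ==> b > 5))


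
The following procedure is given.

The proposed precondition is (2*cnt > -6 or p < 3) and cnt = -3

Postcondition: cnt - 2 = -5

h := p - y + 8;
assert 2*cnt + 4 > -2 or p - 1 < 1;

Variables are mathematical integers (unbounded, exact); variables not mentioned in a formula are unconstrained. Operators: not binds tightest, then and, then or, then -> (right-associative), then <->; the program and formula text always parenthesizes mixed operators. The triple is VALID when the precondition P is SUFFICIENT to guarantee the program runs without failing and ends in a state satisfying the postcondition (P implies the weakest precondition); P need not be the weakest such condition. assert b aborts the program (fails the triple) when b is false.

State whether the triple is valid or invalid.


Working backward. After the program, the postcondition cnt - 2 = -5 must hold; in canonical form it is cnt = -3.
Before assert 2*cnt + 4 > -2 or p - 1 < 1: (2*cnt > -6 or p < 2) and cnt = -3
Before h := p - y + 8: (2*cnt > -6 or p < 2) and cnt = -3
The weakest precondition is (2*cnt > -6 or p < 2) and cnt = -3.
Check whether (2*cnt > -6 or p < 3) and cnt = -3 implies it.
Countermodel: at the initial state cnt = -3, p = 2, the precondition holds but the weakest precondition fails.
Answer: invalid


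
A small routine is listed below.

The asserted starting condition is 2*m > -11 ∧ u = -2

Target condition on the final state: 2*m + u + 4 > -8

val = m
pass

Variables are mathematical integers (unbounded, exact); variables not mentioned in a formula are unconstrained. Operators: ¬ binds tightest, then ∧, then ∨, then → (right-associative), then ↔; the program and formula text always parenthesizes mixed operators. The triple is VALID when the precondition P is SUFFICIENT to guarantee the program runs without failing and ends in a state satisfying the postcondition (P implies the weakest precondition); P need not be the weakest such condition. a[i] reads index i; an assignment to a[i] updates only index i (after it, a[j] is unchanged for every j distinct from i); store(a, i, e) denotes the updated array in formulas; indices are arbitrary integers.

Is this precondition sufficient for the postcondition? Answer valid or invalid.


Working backward. After the program, the postcondition 2*m + u + 4 > -8 must hold; in canonical form it is 2*m + u > -12.
Before skip: 2*m + u > -12
Before val := m: 2*m + u > -12
The weakest precondition is 2*m + u > -12.
Check whether 2*m > -11 ∧ u = -2 implies it.
Countermodel: at the initial state m = -5, u = -2, the precondition holds but the weakest precondition fails.
Answer: invalid


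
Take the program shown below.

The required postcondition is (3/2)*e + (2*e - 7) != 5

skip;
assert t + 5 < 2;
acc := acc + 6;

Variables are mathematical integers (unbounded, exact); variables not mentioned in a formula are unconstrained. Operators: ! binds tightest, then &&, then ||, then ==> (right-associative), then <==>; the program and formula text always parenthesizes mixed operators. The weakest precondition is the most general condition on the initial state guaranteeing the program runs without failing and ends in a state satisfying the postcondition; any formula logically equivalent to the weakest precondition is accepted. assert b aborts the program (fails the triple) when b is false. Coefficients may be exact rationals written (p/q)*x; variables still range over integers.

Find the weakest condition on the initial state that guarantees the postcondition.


Working backward. After the program, the postcondition (3/2)*e + (2*e - 7) != 5 must hold; in canonical form it is (7/2)*e != 12.
Before acc := acc + 6: (7/2)*e != 12
Before assert t + 5 < 2: t < -3 && (7/2)*e != 12
Before skip: t < -3 && (7/2)*e != 12
Answer: WP = t < -3 && (7/2)*e != 12


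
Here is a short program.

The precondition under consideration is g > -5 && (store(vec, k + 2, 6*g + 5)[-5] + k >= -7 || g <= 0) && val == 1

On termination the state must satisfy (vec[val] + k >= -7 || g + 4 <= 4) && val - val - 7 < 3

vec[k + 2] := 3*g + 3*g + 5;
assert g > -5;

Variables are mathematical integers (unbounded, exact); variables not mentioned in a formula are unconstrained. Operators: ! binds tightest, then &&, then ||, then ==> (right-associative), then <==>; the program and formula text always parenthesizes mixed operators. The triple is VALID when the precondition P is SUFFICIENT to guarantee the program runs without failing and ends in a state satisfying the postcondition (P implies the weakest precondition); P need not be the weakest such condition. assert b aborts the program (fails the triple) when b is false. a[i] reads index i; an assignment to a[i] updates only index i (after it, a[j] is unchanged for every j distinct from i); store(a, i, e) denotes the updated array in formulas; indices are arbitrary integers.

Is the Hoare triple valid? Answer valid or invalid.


Working backward. After the program, the postcondition (vec[val] + k >= -7 || g + 4 <= 4) && val - val - 7 < 3 must hold; in canonical form it is vec[val] + k >= -7 || g <= 0.
Before assert g > -5: g > -5 && (vec[val] + k >= -7 || g <= 0)
Before vec[k + 2] := 3*g + 3*g + 5: g > -5 && (store(vec, k + 2, 6*g + 5)[val] + k >= -7 || g <= 0)
The weakest precondition is g > -5 && (store(vec, k + 2, 6*g + 5)[val] + k >= -7 || g <= 0).
Check whether g > -5 && (store(vec, k + 2, 6*g + 5)[-5] + k >= -7 || g <= 0) && val == 1 implies it.
Countermodel: at the initial state g = 1, k = -8, val = 1, vec = {[-6] = 3, [-5] = 15216, [1] = 0, elsewhere 3}, the precondition holds but the weakest precondition fails.
Answer: invalid


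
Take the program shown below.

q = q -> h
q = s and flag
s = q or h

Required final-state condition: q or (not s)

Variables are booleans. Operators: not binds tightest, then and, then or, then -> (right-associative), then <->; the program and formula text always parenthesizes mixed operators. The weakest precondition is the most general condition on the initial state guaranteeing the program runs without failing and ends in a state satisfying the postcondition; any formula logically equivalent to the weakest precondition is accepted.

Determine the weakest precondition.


Working backward. After the program, q or (not s) must hold.
Before s := q or h: q or (not (q or h))
Before q := s and flag: (s and flag) or (not ((s and flag) or h))
Before q := q -> h: (s and flag) or (not ((s and flag) or h))
Answer: WP = (s and flag) or (not ((s and flag) or h))


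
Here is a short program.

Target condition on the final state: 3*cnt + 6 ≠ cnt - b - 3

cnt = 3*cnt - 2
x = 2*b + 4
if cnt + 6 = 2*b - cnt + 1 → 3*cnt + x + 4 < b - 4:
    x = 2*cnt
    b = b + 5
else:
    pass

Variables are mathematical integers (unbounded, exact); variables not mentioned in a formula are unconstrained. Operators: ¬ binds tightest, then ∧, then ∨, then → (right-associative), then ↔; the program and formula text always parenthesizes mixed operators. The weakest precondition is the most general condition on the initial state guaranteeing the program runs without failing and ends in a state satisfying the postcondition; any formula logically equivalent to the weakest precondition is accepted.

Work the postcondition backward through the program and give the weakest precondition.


Working backward. After the program, the postcondition 3*cnt + 6 ≠ cnt - b - 3 must hold; in canonical form it is b + 2*cnt ≠ -9.
Then branch requires b + 2*cnt ≠ -14; else branch requires b + 2*cnt ≠ -9.
Before the if: ((2*cnt = 2*b - 5 → 3*cnt + x < b - 8) → b + 2*cnt ≠ -14) ∧ ((¬(2*cnt = 2*b - 5 → 3*cnt + x < b - 8)) → b + 2*cnt ≠ -9)
Before x := 2*b + 4: ((2*cnt = 2*b - 5 → b + 3*cnt < -12) → b + 2*cnt ≠ -14) ∧ ((¬(2*cnt = 2*b - 5 → b + 3*cnt < -12)) → b + 2*cnt ≠ -9)
Before cnt := 3*cnt - 2: ((6*cnt = 2*b - 1 → b + 9*cnt < -6) → b + 6*cnt ≠ -10) ∧ ((¬(6*cnt = 2*b - 1 → b + 9*cnt < -6)) → b + 6*cnt ≠ -5)
Answer: WP = ((6*cnt = 2*b - 1 → b + 9*cnt < -6) → b + 6*cnt ≠ -10) ∧ ((¬(6*cnt = 2*b - 1 → b + 9*cnt < -6)) → b + 6*cnt ≠ -5)


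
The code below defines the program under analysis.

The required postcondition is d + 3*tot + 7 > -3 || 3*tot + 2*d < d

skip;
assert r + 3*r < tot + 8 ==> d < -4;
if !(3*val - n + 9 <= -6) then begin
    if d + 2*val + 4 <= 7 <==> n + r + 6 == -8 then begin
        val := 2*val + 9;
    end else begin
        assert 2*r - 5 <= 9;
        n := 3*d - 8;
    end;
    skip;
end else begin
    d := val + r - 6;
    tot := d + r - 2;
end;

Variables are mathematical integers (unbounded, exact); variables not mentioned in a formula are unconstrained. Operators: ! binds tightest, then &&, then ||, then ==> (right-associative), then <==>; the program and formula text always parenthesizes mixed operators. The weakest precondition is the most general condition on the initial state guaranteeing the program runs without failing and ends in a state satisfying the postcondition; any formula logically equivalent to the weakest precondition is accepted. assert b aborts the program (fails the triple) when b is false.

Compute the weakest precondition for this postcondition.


Working backward. After the program, the postcondition d + 3*tot + 7 > -3 || 3*tot + 2*d < d must hold; in canonical form it is d + 3*tot > -10 || d + 3*tot < 0.
Then branch requires ((d + 2*val <= 3 <==> n + r == -14) ==> (d + 3*tot > -10 || d + 3*tot < 0)) && ((!(d + 2*val <= 3 <==> n + r == -14)) ==> (2*r <= 14 && (d + 3*tot > -10 || d + 3*tot < 0))); else branch requires 7*r + 4*val > 20 || 7*r + 4*val < 30.
Before the if: ((!(3*val <= n - 15)) ==> (((d + 2*val <= 3 <==> n + r == -14) ==> (d + 3*tot > -10 || d + 3*tot < 0)) && ((!(d + 2*val <= 3 <==> n + r == -14)) ==> (2*r <= 14 && (d + 3*tot > -10 || d + 3*tot < 0))))) && (3*val <= n - 15 ==> (7*r + 4*val > 20 || 7*r + 4*val < 30))
Before assert r + 3*r < tot + 8 ==> d < -4: (4*r < tot + 8 ==> d < -4) && ((!(3*val <= n - 15)) ==> (((d + 2*val <= 3 <==> n + r == -14) ==> (d + 3*tot > -10 || d + 3*tot < 0)) && ((!(d + 2*val <= 3 <==> n + r == -14)) ==> (2*r <= 14 && (d + 3*tot > -10 || d + 3*tot < 0))))) && (3*val <= n - 15 ==> (7*r + 4*val > 20 || 7*r + 4*val < 30))
Before skip: (4*r < tot + 8 ==> d < -4) && ((!(3*val <= n - 15)) ==> (((d + 2*val <= 3 <==> n + r == -14) ==> (d + 3*tot > -10 || d + 3*tot < 0)) && ((!(d + 2*val <= 3 <==> n + r == -14)) ==> (2*r <= 14 && (d + 3*tot > -10 || d + 3*tot < 0))))) && (3*val <= n - 15 ==> (7*r + 4*val > 20 || 7*r + 4*val < 30))
Answer: WP = (4*r < tot + 8 ==> d < -4) && ((!(3*val <= n - 15)) ==> (((d + 2*val <= 3 <==> n + r == -14) ==> (d + 3*tot > -10 || d + 3*tot < 0)) && ((!(d + 2*val <= 3 <==> n + r == -14)) ==> (2*r <= 14 && (d + 3*tot > -10 || d + 3*tot < 0))))) && (3*val <= n - 15 ==> (7*r + 4*val > 20 || 7*r + 4*val < 30))
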